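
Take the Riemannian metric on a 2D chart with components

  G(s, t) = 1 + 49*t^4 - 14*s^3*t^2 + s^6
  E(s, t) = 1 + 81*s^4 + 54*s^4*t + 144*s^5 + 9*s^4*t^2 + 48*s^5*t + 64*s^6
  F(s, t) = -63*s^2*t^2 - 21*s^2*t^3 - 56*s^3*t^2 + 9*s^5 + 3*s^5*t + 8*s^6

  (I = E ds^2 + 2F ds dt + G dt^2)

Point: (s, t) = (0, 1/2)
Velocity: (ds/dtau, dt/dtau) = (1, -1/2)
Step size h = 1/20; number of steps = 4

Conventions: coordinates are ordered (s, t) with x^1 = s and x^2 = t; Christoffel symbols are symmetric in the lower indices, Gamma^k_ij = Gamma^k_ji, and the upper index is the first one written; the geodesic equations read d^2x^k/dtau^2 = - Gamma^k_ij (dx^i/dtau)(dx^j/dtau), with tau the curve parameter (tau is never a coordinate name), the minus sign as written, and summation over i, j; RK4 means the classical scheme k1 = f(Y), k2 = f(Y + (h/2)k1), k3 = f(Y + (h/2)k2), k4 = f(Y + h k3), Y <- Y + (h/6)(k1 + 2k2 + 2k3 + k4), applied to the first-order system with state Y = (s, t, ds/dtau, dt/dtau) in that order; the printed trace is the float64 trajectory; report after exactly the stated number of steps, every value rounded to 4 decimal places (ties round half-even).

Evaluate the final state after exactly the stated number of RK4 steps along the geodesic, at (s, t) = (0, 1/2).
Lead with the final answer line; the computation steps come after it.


Answer: s = 0.1993, t = 0.3981, ds/dtau = 0.9747, dt/dtau = -0.4355

f(Y) = (ds/dtau, dt/dtau, -Gamma^s_ij Y'^i Y'^j, -Gamma^t_ij Y'^i Y'^j) with the Gammas evaluated at the stage position; h = 0.050000; intermediate values shown to 6 dp
step 0: s = 0.0000, t = 0.5000, ds/dtau = 1.0000, dt/dtau = -0.5000
step 1:
  k1: at (s, t) = (0.000000, 0.500000), (ds/dtau, dt/dtau) = (1.000000, -0.500000); Gamma_sss = 0.000000, Gamma_sst = 0.000000, Gamma_stt = 0.000000, Gamma_tss = 0.000000, Gamma_tst = 0.000000, Gamma_ttt = 3.015385; k1 = (1.000000, -0.500000, 0.000000, -0.753846)
  k2: at (s, t) = (0.025000, 0.487500), (ds/dtau, dt/dtau) = (1.000000, -0.518846); Gamma_sss = 0.000952, Gamma_sst = 0.000003, Gamma_stt = -0.012072, Gamma_tss = -0.237612, Gamma_tst = -0.000828, Gamma_ttt = 3.013619; k2 = (1.000000, -0.518846, 0.002301, -0.574517)
  k3: at (s, t) = (0.025000, 0.487029), (ds/dtau, dt/dtau) = (1.000058, -0.514363); Gamma_sss = 0.000954, Gamma_sst = 0.000003, Gamma_stt = -0.012093, Gamma_tss = -0.237796, Gamma_tst = -0.000829, Gamma_ttt = 3.013435; k3 = (1.000058, -0.514363, 0.002248, -0.560291)
  k4: at (s, t) = (0.050003, 0.474282), (ds/dtau, dt/dtau) = (1.000112, -0.528015); Gamma_sss = 0.008573, Gamma_sst = 0.000058, Gamma_stt = -0.051636, Gamma_tss = -0.498785, Gamma_tst = -0.003394, Gamma_ttt = 3.004400; k4 = (1.000112, -0.528015, 0.005883, -0.342312)
  Y <- Y + (h/6)(k1 + 2k2 + 2k3 + k4): s = 0.0500, t = 0.4742, ds/dtau = 1.0001, dt/dtau = -0.5280
step 2:
  k1: at (s, t) = (0.050002, 0.474213), (ds/dtau, dt/dtau) = (1.000125, -0.528048); Gamma_sss = 0.008575, Gamma_sst = 0.000058, Gamma_stt = -0.051647, Gamma_tss = -0.498827, Gamma_tst = -0.003394, Gamma_ttt = 3.004334; k1 = (1.000125, -0.528048, 0.005885, -0.342347)
  k2: at (s, t) = (0.075005, 0.461012), (ds/dtau, dt/dtau) = (1.000272, -0.536607); Gamma_sss = 0.032520, Gamma_sst = 0.000324, Gamma_stt = -0.124006, Gamma_tss = -0.782794, Gamma_tst = -0.007805, Gamma_ttt = 2.984962; k2 = (1.000272, -0.536607, 0.003518, -0.084670)
  k3: at (s, t) = (0.075009, 0.460798), (ds/dtau, dt/dtau) = (1.000213, -0.530165); Gamma_sss = 0.032563, Gamma_sst = 0.000325, Gamma_stt = -0.124113, Gamma_tss = -0.783063, Gamma_tst = -0.007809, Gamma_ttt = 2.984617; k3 = (1.000213, -0.530165, 0.002652, -0.063786)
  k4: at (s, t) = (0.100013, 0.447705), (ds/dtau, dt/dtau) = (1.000257, -0.531237); Gamma_sss = 0.086412, Gamma_sst = 0.001123, Gamma_stt = -0.234574, Gamma_tss = -1.086988, Gamma_tst = -0.014127, Gamma_ttt = 2.950744; k4 = (1.000257, -0.531237, -0.019063, 0.239796)
  Y <- Y + (h/6)(k1 + 2k2 + 2k3 + k4): s = 0.1000, t = 0.4476, ds/dtau = 1.0001, dt/dtau = -0.5314
step 3:
  k1: at (s, t) = (0.100013, 0.447606), (ds/dtau, dt/dtau) = (1.000118, -0.531377); Gamma_sss = 0.086459, Gamma_sst = 0.001124, Gamma_stt = -0.234655, Gamma_tss = -1.087121, Gamma_tst = -0.014129, Gamma_ttt = 2.950510; k1 = (1.000118, -0.531377, -0.019028, 0.239250)
  k2: at (s, t) = (0.125016, 0.434322), (ds/dtau, dt/dtau) = (0.999642, -0.525396); Gamma_sss = 0.188235, Gamma_sst = 0.002991, Gamma_stt = -0.387835, Gamma_tss = -1.404915, Gamma_tst = -0.022321, Gamma_ttt = 2.894646; k2 = (0.999642, -0.525396, -0.077901, 0.581424)
  k3: at (s, t) = (0.125004, 0.434471), (ds/dtau, dt/dtau) = (0.998170, -0.516841); Gamma_sss = 0.188030, Gamma_sst = 0.002987, Gamma_stt = -0.387572, Gamma_tss = -1.404575, Gamma_tst = -0.022313, Gamma_ttt = 2.895142; k3 = (0.998170, -0.516841, -0.080731, 0.603053)
  k4: at (s, t) = (0.149922, 0.421764), (ds/dtau, dt/dtau) = (0.996081, -0.501224); Gamma_sss = 0.357349, Gamma_sst = 0.006661, Gamma_stt = -0.583300, Gamma_tss = -1.722118, Gamma_tst = -0.032101, Gamma_ttt = 2.811007; k4 = (0.996081, -0.501224, -0.201363, 0.970396)
  Y <- Y + (h/6)(k1 + 2k2 + 2k3 + k4): s = 0.1499, t = 0.4216, ds/dtau = 0.9956, dt/dtau = -0.5016
step 4:
  k1: at (s, t) = (0.149945, 0.421631), (ds/dtau, dt/dtau) = (0.995637, -0.501555); Gamma_sss = 0.357770, Gamma_sst = 0.006670, Gamma_stt = -0.583716, Gamma_tss = -1.722543, Gamma_tst = -0.032114, Gamma_ttt = 2.810401; k1 = (0.995637, -0.501555, -0.201155, 0.968495)
  k2: at (s, t) = (0.174836, 0.409092), (ds/dtau, dt/dtau) = (0.990609, -0.477343); Gamma_sss = 0.616047, Gamma_sst = 0.013108, Gamma_stt = -0.818661, Gamma_tss = -2.021515, Gamma_tst = -0.043013, Gamma_ttt = 2.686379; k2 = (0.990609, -0.477343, -0.405597, 1.330937)
  k3: at (s, t) = (0.174710, 0.409697), (ds/dtau, dt/dtau) = (0.985498, -0.468282); Gamma_sss = 0.612858, Gamma_sst = 0.013031, Gamma_stt = -0.816195, Gamma_tss = -2.019817, Gamma_tst = -0.042945, Gamma_ttt = 2.689961; k3 = (0.985498, -0.468282, -0.404203, 1.332144)
  k4: at (s, t) = (0.199220, 0.398216), (ds/dtau, dt/dtau) = (0.975427, -0.434948); Gamma_sss = 0.964052, Gamma_sst = 0.022891, Gamma_stt = -1.071820, Gamma_tss = -2.270971, Gamma_tst = -0.053923, Gamma_ttt = 2.524835; k4 = (0.975427, -0.434948, -0.695065, 1.637332)
  Y <- Y + (h/6)(k1 + 2k2 + 2k3 + k4): s = 0.1993, t = 0.3981, ds/dtau = 0.9747, dt/dtau = -0.4355


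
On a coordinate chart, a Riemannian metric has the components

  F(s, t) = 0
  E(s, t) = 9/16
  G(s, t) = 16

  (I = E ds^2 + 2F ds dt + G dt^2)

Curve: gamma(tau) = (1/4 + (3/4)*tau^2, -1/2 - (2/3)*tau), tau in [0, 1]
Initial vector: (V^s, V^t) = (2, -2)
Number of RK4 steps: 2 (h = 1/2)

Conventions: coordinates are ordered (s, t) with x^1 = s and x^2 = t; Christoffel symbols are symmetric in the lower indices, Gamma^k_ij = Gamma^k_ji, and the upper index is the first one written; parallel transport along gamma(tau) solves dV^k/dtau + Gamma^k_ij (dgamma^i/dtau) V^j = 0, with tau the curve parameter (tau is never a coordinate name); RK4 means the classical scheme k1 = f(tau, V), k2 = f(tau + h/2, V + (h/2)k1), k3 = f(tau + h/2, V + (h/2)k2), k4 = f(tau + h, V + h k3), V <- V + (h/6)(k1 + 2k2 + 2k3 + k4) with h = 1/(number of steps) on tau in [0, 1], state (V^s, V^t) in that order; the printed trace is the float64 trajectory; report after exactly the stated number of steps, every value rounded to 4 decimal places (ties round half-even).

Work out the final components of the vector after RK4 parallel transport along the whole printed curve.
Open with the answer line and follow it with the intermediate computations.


Answer: V^s = 2.0000, V^t = -2.0000

gamma'(tau) = ((3/2)*tau, -2/3); f(tau, V)^k = -Gamma^k_ij(gamma(tau)) gamma'^i(tau) V^j; h = 1/2; intermediate values shown to 6 dp
curve data and Christoffel symbols at the stage parameters:
  tau = 0.000000: gamma = (0.250000, -0.500000), gamma' = (0.000000, -0.666667); Gamma_sss = 0.000000, Gamma_sst = 0.000000, Gamma_stt = 0.000000, Gamma_tss = 0.000000, Gamma_tst = 0.000000, Gamma_ttt = 0.000000
  tau = 0.250000: gamma = (0.296875, -0.666667), gamma' = (0.375000, -0.666667); Gamma_sss = 0.000000, Gamma_sst = 0.000000, Gamma_stt = 0.000000, Gamma_tss = 0.000000, Gamma_tst = 0.000000, Gamma_ttt = 0.000000
  tau = 0.500000: gamma = (0.437500, -0.833333), gamma' = (0.750000, -0.666667); Gamma_sss = 0.000000, Gamma_sst = 0.000000, Gamma_stt = 0.000000, Gamma_tss = 0.000000, Gamma_tst = 0.000000, Gamma_ttt = 0.000000
  tau = 0.750000: gamma = (0.671875, -1.000000), gamma' = (1.125000, -0.666667); Gamma_sss = 0.000000, Gamma_sst = 0.000000, Gamma_stt = 0.000000, Gamma_tss = 0.000000, Gamma_tst = 0.000000, Gamma_ttt = 0.000000
  tau = 1.000000: gamma = (1.000000, -1.166667), gamma' = (1.500000, -0.666667); Gamma_sss = 0.000000, Gamma_sst = 0.000000, Gamma_stt = 0.000000, Gamma_tss = 0.000000, Gamma_tst = 0.000000, Gamma_ttt = 0.000000
step 0: V^s = 2.0000, V^t = -2.0000
step 1: k1 = (0.000000, 0.000000), k2 = (0.000000, 0.000000), k3 = (0.000000, 0.000000), k4 = (0.000000, 0.000000); V <- V + (h/6)(k1 + 2k2 + 2k3 + k4): V^s = 2.0000, V^t = -2.0000
step 2: k1 = (0.000000, 0.000000), k2 = (0.000000, 0.000000), k3 = (0.000000, 0.000000), k4 = (0.000000, 0.000000); V <- V + (h/6)(k1 + 2k2 + 2k3 + k4): V^s = 2.0000, V^t = -2.0000


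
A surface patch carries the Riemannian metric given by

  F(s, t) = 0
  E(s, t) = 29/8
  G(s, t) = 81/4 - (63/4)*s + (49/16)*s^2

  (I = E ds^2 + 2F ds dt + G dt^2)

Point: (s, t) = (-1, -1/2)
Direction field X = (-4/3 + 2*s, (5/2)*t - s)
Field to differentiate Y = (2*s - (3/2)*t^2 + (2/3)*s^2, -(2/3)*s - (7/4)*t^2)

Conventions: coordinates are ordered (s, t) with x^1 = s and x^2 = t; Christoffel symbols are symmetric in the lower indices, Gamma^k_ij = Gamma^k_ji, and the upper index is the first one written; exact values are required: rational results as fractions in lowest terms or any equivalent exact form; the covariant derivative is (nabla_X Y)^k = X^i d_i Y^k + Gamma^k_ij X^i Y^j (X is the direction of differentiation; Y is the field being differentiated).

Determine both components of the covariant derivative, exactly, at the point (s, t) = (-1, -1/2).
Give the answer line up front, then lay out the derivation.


Answer: (nabla_X Y)^s = -92543/33408, (nabla_X Y)^t = 13529/7200

E = 29/8, F = 0, G = 625/16 at the point
E_s = 0, E_t = 0, F_s = 0, F_t = 0, G_s = -175/8, G_t = 0
EG - F^2 = 18125/128;  g^inv = (128/18125) * [[625/16, 0], [0, 29/8]]
first-kind symbols [ij,l] = (1/2)(d_i g_jl + d_j g_il - d_l g_ij): [ss,s] = E_s/2 = 0, [ss,t] = F_s - E_t/2 = 0, [st,s] = E_t/2 = 0, [st,t] = G_s/2 = -175/16, [tt,s] = F_t - G_s/2 = 175/16, [tt,t] = G_t/2 = 0
Gamma^s_ij = (G*[ij,s] - F*[ij,t])/(EG - F^2), Gamma^t_ij = (E*[ij,t] - F*[ij,s])/(EG - F^2)
Gamma_sss = 0, Gamma_sst = 0, Gamma_stt = 175/58, Gamma_tss = 0, Gamma_tst = -7/25, Gamma_ttt = 0
X = (-10/3, -1/4), Y = (-41/24, 11/48) at the point


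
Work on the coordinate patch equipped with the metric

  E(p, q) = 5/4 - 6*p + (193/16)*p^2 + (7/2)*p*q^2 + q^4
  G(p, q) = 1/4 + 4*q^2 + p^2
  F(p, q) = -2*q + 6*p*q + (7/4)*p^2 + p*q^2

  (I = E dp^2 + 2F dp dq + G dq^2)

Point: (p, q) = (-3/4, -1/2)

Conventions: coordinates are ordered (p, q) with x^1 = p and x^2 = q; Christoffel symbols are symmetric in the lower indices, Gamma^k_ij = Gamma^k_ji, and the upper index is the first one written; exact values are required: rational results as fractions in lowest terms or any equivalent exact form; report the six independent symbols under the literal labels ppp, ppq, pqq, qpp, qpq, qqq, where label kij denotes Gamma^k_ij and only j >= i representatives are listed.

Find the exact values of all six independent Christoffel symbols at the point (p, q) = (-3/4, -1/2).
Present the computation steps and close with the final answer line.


E = 3057/256, F = 259/64, G = 29/16 at the point
E_p = -743/32, E_q = 17/8, F_p = -43/8, F_q = -23/4, G_p = -3/2, G_q = -4
EG - F^2 = 5393/1024;  g^inv = (1024/5393) * [[29/16, -259/64], [-259/64, 3057/256]]
first-kind symbols [ij,l] = (1/2)(d_i g_jl + d_j g_il - d_l g_ij): [pp,p] = E_p/2 = -743/64, [pp,q] = F_p - E_q/2 = -103/16, [pq,p] = E_q/2 = 17/16, [pq,q] = G_p/2 = -3/4, [qq,p] = F_q - G_p/2 = -5, [qq,q] = G_q/2 = -2
Gamma^p_ij = (G*[ij,p] - F*[ij,q])/(EG - F^2), Gamma^q_ij = (E*[ij,q] - F*[ij,p])/(EG - F^2)

Answer: Gamma_ppp = 5130/5393, Gamma_ppq = 5080/5393, Gamma_pqq = -992/5393, Gamma_qpp = -61217/10786, Gamma_qpq = -13574/5393, Gamma_qqq = -3736/5393


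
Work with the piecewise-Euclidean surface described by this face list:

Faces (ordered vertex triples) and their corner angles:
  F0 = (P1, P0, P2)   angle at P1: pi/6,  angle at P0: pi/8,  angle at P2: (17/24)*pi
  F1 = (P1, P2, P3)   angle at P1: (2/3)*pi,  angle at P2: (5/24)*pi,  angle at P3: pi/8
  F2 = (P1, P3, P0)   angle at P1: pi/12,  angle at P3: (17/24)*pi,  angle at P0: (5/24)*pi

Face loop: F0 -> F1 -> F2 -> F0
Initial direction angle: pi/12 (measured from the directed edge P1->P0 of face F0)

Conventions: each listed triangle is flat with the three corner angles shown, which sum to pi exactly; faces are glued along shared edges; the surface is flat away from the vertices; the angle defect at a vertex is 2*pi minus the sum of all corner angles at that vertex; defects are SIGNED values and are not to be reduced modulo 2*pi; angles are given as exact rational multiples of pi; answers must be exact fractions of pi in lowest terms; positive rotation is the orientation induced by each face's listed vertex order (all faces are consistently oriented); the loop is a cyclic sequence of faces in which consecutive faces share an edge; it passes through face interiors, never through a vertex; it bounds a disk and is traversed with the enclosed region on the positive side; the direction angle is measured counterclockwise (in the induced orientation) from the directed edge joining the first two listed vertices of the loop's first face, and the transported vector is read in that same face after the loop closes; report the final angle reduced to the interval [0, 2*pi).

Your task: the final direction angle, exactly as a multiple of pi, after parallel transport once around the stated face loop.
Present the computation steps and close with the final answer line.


enclosed vertex P1: corner angles sum to (11/12)*pi, defect = 2*pi - (11/12)*pi = (13/12)*pi
transport around the loop rotates by the sum of enclosed defects; add to the initial angle mod 2*pi
final angle = pi/12 + (13/12)*pi = (7/6)*pi (mod 2*pi)

Answer: final direction angle = (7/6)*pi


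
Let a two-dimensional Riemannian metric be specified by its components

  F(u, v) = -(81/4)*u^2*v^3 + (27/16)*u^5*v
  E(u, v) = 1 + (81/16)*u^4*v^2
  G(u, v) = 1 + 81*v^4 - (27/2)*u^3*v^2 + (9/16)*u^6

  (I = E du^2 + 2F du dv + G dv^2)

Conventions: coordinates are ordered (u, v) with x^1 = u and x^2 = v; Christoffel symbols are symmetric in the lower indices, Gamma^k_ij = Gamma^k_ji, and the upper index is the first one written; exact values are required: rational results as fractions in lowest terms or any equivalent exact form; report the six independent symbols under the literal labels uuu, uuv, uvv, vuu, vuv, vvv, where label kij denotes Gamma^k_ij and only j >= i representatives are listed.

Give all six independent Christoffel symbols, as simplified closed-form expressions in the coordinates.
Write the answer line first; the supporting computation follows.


Answer: Gamma_uuu = 162*u^3*v^2/(9*u^6 + 81*u^4*v^2 - 216*u^3*v^2 + 1296*v^4 + 16), Gamma_uuv = 81*u^4*v/(9*u^6 + 81*u^4*v^2 - 216*u^3*v^2 + 1296*v^4 + 16), Gamma_uvv = -648*u^2*v^2/(9*u^6 + 81*u^4*v^2 - 216*u^3*v^2 + 1296*v^4 + 16), Gamma_vuu = (54*u^4*v - 648*u*v^3)/(9*u^6 + 81*u^4*v^2 - 216*u^3*v^2 + 1296*v^4 + 16), Gamma_vuv = (27*u^5 - 324*u^2*v^2)/(9*u^6 + 81*u^4*v^2 - 216*u^3*v^2 + 1296*v^4 + 16), Gamma_vvv = (-216*u^3*v + 2592*v^3)/(9*u^6 + 81*u^4*v^2 - 216*u^3*v^2 + 1296*v^4 + 16)

E = 1 + (81/16)*u^4*v^2; F = -(81/4)*u^2*v^3 + (27/16)*u^5*v; G = 1 + 81*v^4 - (27/2)*u^3*v^2 + (9/16)*u^6
Gamma^k_ij = (1/2) g^{kl} (d_i g_jl + d_j g_il - d_l g_ij), with g^inv = (1/(EG-F^2)) [[G, -F], [-F, E]]
first partials: E_u = (81/4)*u^3*v^2, E_v = (81/8)*u^4*v, F_u = -(81/2)*u*v^3 + (135/16)*u^4*v, F_v = -(243/4)*u^2*v^2 + (27/16)*u^5, G_u = -(81/2)*u^2*v^2 + (27/8)*u^5, G_v = 324*v^3 - 27*u^3*v
D = EG - F^2 = 1 + 81*v^4 - (27/2)*u^3*v^2 + (81/16)*u^4*v^2 + (9/16)*u^6
expanded: Gamma^u_uu = (G E_u - 2F F_u + F E_v)/(2D), Gamma^u_uv = (G E_v - F G_u)/(2D), Gamma^u_vv = (2G F_v - G G_u - F G_v)/(2D), Gamma^v_uu = (2E F_u - E E_v - F E_u)/(2D), Gamma^v_uv = (E G_u - F E_v)/(2D), Gamma^v_vv = (E G_v - 2F F_v + F G_u)/(2D); substitute and cancel common factors


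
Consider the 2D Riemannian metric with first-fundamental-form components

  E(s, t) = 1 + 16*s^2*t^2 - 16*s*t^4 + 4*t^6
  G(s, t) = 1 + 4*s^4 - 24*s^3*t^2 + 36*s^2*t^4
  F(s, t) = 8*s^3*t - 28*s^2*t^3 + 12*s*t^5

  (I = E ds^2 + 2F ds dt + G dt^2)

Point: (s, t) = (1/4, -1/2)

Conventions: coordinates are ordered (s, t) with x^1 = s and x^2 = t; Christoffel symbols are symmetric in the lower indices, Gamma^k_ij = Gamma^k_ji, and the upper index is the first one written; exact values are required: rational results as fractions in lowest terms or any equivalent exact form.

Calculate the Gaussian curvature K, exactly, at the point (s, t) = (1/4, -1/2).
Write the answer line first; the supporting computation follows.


Answer: K = -208/81

E = 17/16, F = 1/16, G = 17/16, EG - F^2 = 9/8 at the point
E_s = 1, E_t = 1/4, F_s = 5/8, F_t = -1/4, G_s = 1/4, G_t = -3/4
E_tt = -5/2, F_st = -21/4, G_ss = -3/2
Apply the Brioschi formula K = (det M1 - det M2)/(EG - F^2)^2 over the derivative matrices of E, F, G.
M1 = [[-E_tt/2 + F_st - G_ss/2, E_s/2, F_s - E_t/2], [F_t - G_s/2, E, F], [G_t/2, F, G]] = [[-13/4, 1/2, 1/2], [-3/8, 17/16, 1/16], [-3/8, 1/16, 17/16]]; det M1 = -105/32
M2 = [[0, E_t/2, G_s/2], [E_t/2, E, F], [G_s/2, F, G]] = [[0, 1/8, 1/8], [1/8, 17/16, 1/16], [1/8, 1/16, 17/16]]; det M2 = -1/32
det M1 - det M2 = -13/4; K = -13/4 / (9/8)^2 = -208/81


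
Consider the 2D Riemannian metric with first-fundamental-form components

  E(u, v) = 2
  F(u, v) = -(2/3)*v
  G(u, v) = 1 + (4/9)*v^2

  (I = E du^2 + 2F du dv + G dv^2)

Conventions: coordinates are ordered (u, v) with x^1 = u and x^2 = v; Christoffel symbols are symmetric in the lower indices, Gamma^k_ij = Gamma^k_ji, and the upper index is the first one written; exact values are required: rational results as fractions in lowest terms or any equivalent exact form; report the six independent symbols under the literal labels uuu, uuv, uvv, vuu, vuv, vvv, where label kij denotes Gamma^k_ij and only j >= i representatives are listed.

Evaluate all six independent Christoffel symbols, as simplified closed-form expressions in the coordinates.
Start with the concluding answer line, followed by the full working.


Answer: Gamma_uuu = 0, Gamma_uuv = 0, Gamma_uvv = -3/(2*v^2 + 9), Gamma_vuu = 0, Gamma_vuv = 0, Gamma_vvv = 2*v/(2*v^2 + 9)

E = 2; F = -(2/3)*v; G = 1 + (4/9)*v^2
Gamma^k_ij = (1/2) g^{kl} (d_i g_jl + d_j g_il - d_l g_ij), with g^inv = (1/(EG-F^2)) [[G, -F], [-F, E]]
first partials: E_u = 0, E_v = 0, F_u = 0, F_v = -2/3, G_u = 0, G_v = (8/9)*v
D = EG - F^2 = 2 + (4/9)*v^2
expanded: Gamma^u_uu = (G E_u - 2F F_u + F E_v)/(2D), Gamma^u_uv = (G E_v - F G_u)/(2D), Gamma^u_vv = (2G F_v - G G_u - F G_v)/(2D), Gamma^v_uu = (2E F_u - E E_v - F E_u)/(2D), Gamma^v_uv = (E G_u - F E_v)/(2D), Gamma^v_vv = (E G_v - 2F F_v + F G_u)/(2D); substitute and cancel common factors


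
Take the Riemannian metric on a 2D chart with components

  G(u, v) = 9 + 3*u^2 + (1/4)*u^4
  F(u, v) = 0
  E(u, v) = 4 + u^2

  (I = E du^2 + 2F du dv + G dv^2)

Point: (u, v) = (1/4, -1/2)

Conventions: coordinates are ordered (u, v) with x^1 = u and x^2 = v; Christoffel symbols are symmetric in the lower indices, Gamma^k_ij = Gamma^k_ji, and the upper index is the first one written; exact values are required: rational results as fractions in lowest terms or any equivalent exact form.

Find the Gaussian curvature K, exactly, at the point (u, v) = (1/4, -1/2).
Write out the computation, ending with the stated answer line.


E = 65/16, F = 0, G = 9409/1024, EG - F^2 = 611585/16384 at the point
E_u = 1/2, E_v = 0, F_u = 0, F_v = 0, G_u = 97/64, G_v = 0
E_vv = 0, F_uv = 0, G_uu = 99/16
Brioschi: K = (det M1 - det M2) / (EG - F^2)^2 with the standard first/second-derivative matrices M1, M2.
M1 = [[-E_vv/2 + F_uv - G_uu/2, E_u/2, F_u - E_v/2], [F_v - G_u/2, E, F], [G_v/2, F, G]] = [[-99/32, 1/4, 0], [-97/128, 65/16, 0], [0, 0, 9409/1024]]; det M1 = -29817121/262144
M2 = [[0, E_v/2, G_u/2], [E_v/2, E, F], [G_u/2, F, G]] = [[0, 0, 97/128], [0, 65/16, 0], [97/128, 0, 9409/1024]]; det M2 = -611585/262144
det M1 - det M2 = -912673/8192; K = -912673/8192 / (611585/16384)^2 = -32768/409825

Answer: K = -32768/409825


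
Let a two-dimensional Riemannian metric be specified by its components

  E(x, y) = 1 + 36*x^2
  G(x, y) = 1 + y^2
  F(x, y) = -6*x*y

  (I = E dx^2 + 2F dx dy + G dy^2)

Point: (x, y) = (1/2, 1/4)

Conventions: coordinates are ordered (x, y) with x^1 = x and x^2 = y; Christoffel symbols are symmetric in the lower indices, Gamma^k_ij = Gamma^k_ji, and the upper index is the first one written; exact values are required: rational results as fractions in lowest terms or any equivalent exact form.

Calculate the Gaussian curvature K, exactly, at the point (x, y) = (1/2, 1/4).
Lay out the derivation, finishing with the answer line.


E = 10, F = -3/4, G = 17/16, EG - F^2 = 161/16 at the point
E_x = 36, E_y = 0, F_x = -3/2, F_y = -3, G_x = 0, G_y = 1/2
E_yy = 0, F_xy = -6, G_xx = 0
Evaluate Brioschi's two determinant matrices M1, M2 and divide by (EG - F^2)^2.
M1 = [[-E_yy/2 + F_xy - G_xx/2, E_x/2, F_x - E_y/2], [F_y - G_x/2, E, F], [G_y/2, F, G]] = [[-6, 18, -3/2], [-3, 10, -3/4], [1/4, -3/4, 17/16]]; det M1 = -6
M2 = [[0, E_y/2, G_x/2], [E_y/2, E, F], [G_x/2, F, G]] = [[0, 0, 0], [0, 10, -3/4], [0, -3/4, 17/16]]; det M2 = 0
det M1 - det M2 = -6; K = -6 / (161/16)^2 = -1536/25921

Answer: K = -1536/25921


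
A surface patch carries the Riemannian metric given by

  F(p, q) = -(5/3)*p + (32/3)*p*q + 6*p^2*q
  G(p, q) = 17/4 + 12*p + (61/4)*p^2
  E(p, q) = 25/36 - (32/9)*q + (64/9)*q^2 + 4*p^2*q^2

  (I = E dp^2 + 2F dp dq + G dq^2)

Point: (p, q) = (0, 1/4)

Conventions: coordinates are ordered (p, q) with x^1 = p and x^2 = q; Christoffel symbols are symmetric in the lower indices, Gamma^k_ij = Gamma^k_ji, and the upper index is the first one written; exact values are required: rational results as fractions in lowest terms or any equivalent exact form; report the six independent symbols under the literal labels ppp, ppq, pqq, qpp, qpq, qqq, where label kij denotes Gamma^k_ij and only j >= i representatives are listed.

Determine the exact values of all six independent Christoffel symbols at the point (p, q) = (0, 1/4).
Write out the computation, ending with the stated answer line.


E = 1/4, F = 0, G = 17/4 at the point
E_p = 0, E_q = 0, F_p = 1, F_q = 0, G_p = 12, G_q = 0
EG - F^2 = 17/16;  g^inv = (16/17) * [[17/4, 0], [0, 1/4]]
first-kind symbols [ij,l] = (1/2)(d_i g_jl + d_j g_il - d_l g_ij): [pp,p] = E_p/2 = 0, [pp,q] = F_p - E_q/2 = 1, [pq,p] = E_q/2 = 0, [pq,q] = G_p/2 = 6, [qq,p] = F_q - G_p/2 = -6, [qq,q] = G_q/2 = 0
Gamma^p_ij = (G*[ij,p] - F*[ij,q])/(EG - F^2), Gamma^q_ij = (E*[ij,q] - F*[ij,p])/(EG - F^2)

Answer: Gamma_ppp = 0, Gamma_ppq = 0, Gamma_pqq = -24, Gamma_qpp = 4/17, Gamma_qpq = 24/17, Gamma_qqq = 0


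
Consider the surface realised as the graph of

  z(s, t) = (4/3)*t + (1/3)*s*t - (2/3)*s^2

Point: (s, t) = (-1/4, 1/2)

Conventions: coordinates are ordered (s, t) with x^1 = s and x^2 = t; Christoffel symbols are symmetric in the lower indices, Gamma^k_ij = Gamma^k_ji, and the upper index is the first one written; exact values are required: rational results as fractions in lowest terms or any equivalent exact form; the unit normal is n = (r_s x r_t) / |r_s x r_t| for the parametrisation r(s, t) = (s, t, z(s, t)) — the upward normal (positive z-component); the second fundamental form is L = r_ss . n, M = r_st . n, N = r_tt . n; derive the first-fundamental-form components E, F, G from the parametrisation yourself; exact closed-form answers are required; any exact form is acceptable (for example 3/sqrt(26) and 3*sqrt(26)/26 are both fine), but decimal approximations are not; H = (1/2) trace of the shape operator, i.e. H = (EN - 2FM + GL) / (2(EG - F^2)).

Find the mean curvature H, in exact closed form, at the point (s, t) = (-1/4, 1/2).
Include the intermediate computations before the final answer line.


z_s = 1/2, z_t = 5/4, z_ss = -4/3, z_st = 1/3, z_tt = 0
E = 5/4, F = 5/8, G = 41/16; answer radicand W^2 = 45/16
unnormalised second-form numerators: l = -4/3, m = 1/3, n = 0; L = l/sqrt(45/16), and similarly M = m/sqrt(W^2), N = n/sqrt(W^2)
H = (E*n - 2*F*m + G*l) / (2*(EG - F^2)*sqrt(W^2)); E*n - 2*F*m + G*l = -23/6, EG - F^2 = 45/16, so H = (-92/135)/sqrt(45/16)

Answer: H = -368*sqrt(5)/2025


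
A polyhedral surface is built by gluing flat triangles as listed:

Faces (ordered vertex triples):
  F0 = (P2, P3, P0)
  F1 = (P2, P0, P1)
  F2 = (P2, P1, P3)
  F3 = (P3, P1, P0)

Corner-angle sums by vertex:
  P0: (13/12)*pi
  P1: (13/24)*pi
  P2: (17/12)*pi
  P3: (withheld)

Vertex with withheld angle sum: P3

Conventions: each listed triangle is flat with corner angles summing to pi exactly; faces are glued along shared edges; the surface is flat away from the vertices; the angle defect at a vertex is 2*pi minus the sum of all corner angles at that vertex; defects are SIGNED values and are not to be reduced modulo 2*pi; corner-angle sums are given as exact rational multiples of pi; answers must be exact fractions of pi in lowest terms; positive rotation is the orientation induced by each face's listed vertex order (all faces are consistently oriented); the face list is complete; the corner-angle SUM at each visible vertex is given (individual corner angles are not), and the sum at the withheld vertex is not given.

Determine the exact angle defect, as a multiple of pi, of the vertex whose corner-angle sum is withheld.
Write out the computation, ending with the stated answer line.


V = 4, E = 6, F = 4; chi = V - E + F = 2
Gauss-Bonnet: total defect = 2*pi*chi = 4*pi; visible defects sum to (71/24)*pi

Answer: defect(P3) = (25/24)*pi


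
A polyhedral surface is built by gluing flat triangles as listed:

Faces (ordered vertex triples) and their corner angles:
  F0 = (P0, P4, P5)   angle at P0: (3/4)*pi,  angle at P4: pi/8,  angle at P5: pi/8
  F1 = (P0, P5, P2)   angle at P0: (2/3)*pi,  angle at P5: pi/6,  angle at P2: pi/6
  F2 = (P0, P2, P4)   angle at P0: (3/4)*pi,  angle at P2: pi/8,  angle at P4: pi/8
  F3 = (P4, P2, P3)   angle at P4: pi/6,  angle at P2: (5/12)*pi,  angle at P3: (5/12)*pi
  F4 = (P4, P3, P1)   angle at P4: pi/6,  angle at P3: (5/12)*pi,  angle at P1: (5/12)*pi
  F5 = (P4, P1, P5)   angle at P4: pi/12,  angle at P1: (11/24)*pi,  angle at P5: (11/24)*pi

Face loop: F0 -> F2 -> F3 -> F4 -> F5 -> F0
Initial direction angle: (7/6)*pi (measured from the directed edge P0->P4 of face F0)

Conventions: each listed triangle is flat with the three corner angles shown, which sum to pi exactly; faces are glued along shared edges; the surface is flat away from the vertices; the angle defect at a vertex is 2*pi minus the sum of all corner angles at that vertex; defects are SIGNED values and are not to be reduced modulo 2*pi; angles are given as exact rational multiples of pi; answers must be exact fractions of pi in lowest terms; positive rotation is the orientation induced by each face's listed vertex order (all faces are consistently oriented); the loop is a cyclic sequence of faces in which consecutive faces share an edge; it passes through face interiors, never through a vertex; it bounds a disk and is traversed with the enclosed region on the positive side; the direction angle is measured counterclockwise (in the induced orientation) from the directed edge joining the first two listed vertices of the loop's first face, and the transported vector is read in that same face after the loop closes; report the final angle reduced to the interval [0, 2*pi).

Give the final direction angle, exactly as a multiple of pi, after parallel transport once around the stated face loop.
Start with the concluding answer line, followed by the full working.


Answer: final direction angle = pi/2

enclosed vertex P4: corner angles sum to (2/3)*pi, defect = 2*pi - (2/3)*pi = (4/3)*pi
transport around the loop rotates by the sum of enclosed defects; add to the initial angle mod 2*pi
final angle = (7/6)*pi + (4/3)*pi = pi/2 (mod 2*pi)


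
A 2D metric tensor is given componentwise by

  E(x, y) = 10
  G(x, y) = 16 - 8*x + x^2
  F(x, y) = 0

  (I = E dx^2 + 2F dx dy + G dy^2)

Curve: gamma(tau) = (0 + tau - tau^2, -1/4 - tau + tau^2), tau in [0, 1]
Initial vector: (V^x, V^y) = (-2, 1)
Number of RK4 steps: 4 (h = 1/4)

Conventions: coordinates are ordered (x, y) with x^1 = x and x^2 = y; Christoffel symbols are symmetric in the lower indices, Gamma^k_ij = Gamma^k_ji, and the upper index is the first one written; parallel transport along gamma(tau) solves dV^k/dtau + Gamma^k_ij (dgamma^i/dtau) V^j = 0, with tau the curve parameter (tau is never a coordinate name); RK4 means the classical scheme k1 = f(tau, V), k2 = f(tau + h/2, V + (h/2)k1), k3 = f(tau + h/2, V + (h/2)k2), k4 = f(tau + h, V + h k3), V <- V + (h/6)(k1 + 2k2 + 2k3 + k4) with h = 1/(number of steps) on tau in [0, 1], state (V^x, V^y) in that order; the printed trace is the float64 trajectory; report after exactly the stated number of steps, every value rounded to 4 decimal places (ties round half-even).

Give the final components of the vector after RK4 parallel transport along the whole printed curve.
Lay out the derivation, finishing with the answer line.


gamma'(tau) = (1 - 2*tau, -1 + 2*tau); f(tau, V)^k = -Gamma^k_ij(gamma(tau)) gamma'^i(tau) V^j; h = 1/4; intermediate values shown to 6 dp
curve data and Christoffel symbols at the stage parameters:
  tau = 0.000000: gamma = (0.000000, -0.250000), gamma' = (1.000000, -1.000000); Gamma_xxx = 0.000000, Gamma_xxy = 0.000000, Gamma_xyy = 0.400000, Gamma_yxx = 0.000000, Gamma_yxy = -0.250000, Gamma_yyy = 0.000000
  tau = 0.125000: gamma = (0.109375, -0.359375), gamma' = (0.750000, -0.750000); Gamma_xxx = 0.000000, Gamma_xxy = 0.000000, Gamma_xyy = 0.389063, Gamma_yxx = 0.000000, Gamma_yxy = -0.257028, Gamma_yyy = 0.000000
  tau = 0.250000: gamma = (0.187500, -0.437500), gamma' = (0.500000, -0.500000); Gamma_xxx = 0.000000, Gamma_xxy = 0.000000, Gamma_xyy = 0.381250, Gamma_yxx = 0.000000, Gamma_yxy = -0.262295, Gamma_yyy = 0.000000
  tau = 0.375000: gamma = (0.234375, -0.484375), gamma' = (0.250000, -0.250000); Gamma_xxx = 0.000000, Gamma_xxy = 0.000000, Gamma_xyy = 0.376563, Gamma_yxx = 0.000000, Gamma_yxy = -0.265560, Gamma_yyy = 0.000000
  tau = 0.500000: gamma = (0.250000, -0.500000), gamma' = (0.000000, 0.000000); Gamma_xxx = 0.000000, Gamma_xxy = 0.000000, Gamma_xyy = 0.375000, Gamma_yxx = 0.000000, Gamma_yxy = -0.266667, Gamma_yyy = 0.000000
  tau = 0.625000: gamma = (0.234375, -0.484375), gamma' = (-0.250000, 0.250000); Gamma_xxx = 0.000000, Gamma_xxy = 0.000000, Gamma_xyy = 0.376563, Gamma_yxx = 0.000000, Gamma_yxy = -0.265560, Gamma_yyy = 0.000000
  tau = 0.750000: gamma = (0.187500, -0.437500), gamma' = (-0.500000, 0.500000); Gamma_xxx = 0.000000, Gamma_xxy = 0.000000, Gamma_xyy = 0.381250, Gamma_yxx = 0.000000, Gamma_yxy = -0.262295, Gamma_yyy = 0.000000
  tau = 0.875000: gamma = (0.109375, -0.359375), gamma' = (-0.750000, 0.750000); Gamma_xxx = 0.000000, Gamma_xxy = 0.000000, Gamma_xyy = 0.389063, Gamma_yxx = 0.000000, Gamma_yxy = -0.257028, Gamma_yyy = 0.000000
  tau = 1.000000: gamma = (0.000000, -0.250000), gamma' = (-1.000000, 1.000000); Gamma_xxx = 0.000000, Gamma_xxy = 0.000000, Gamma_xyy = 0.400000, Gamma_yxx = 0.000000, Gamma_yxy = -0.250000, Gamma_yyy = 0.000000
step 0: V^x = -2.0000, V^y = 1.0000
step 1: k1 = (0.400000, 0.750000), k2 = (0.319153, 0.586747), k3 = (0.313198, 0.584761), k4 = (0.218493, 0.402346); V <- V + (h/6)(k1 + 2k2 + 2k3 + k4): V^x = -1.9215, V^y = 1.1456
step 2: k1 = (0.218388, 0.402252), k2 = (0.112585, 0.205156), k3 = (0.110265, 0.204398), k4 = (0.000000, 0.000000); V <- V + (h/6)(k1 + 2k2 + 2k3 + k4): V^x = -1.8939, V^y = 1.1965
step 3: k1 = (0.000000, 0.000000), k2 = (-0.112642, -0.205171), k3 = (-0.110228, -0.204403), k4 = (-0.218347, -0.402210); V <- V + (h/6)(k1 + 2k2 + 2k3 + k4): V^x = -1.9215, V^y = 1.1456
step 4: k1 = (-0.218388, -0.402252), k2 = (-0.319622, -0.586832), k3 = (-0.312890, -0.584824), k4 = (-0.399774, -0.749798); V <- V + (h/6)(k1 + 2k2 + 2k3 + k4): V^x = -2.0000, V^y = 1.0000

Answer: V^x = -2.0000, V^y = 1.0000


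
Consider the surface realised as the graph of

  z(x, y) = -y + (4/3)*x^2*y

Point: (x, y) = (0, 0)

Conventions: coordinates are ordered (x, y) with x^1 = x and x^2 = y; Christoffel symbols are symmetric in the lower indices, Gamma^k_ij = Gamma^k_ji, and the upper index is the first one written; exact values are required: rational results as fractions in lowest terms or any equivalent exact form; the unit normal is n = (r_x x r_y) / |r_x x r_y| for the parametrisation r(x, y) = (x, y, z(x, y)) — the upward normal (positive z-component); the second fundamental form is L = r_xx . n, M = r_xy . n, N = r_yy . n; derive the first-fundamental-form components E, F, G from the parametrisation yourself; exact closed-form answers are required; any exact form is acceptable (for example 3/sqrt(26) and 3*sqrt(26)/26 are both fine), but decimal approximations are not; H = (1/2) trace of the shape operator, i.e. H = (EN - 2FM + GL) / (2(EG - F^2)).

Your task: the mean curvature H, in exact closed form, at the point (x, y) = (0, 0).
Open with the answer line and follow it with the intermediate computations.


Answer: H = 0

z_x = 0, z_y = -1, z_xx = 0, z_xy = 0, z_yy = 0
E = 1, F = 0, G = 2; answer radicand W^2 = 2
unnormalised second-form numerators: l = 0, m = 0, n = 0; L = l/sqrt(2), and similarly M = m/sqrt(W^2), N = n/sqrt(W^2)
H = (E*n - 2*F*m + G*l) / (2*(EG - F^2)*sqrt(W^2)); E*n - 2*F*m + G*l = 0, EG - F^2 = 2, so H = (0)/sqrt(2)


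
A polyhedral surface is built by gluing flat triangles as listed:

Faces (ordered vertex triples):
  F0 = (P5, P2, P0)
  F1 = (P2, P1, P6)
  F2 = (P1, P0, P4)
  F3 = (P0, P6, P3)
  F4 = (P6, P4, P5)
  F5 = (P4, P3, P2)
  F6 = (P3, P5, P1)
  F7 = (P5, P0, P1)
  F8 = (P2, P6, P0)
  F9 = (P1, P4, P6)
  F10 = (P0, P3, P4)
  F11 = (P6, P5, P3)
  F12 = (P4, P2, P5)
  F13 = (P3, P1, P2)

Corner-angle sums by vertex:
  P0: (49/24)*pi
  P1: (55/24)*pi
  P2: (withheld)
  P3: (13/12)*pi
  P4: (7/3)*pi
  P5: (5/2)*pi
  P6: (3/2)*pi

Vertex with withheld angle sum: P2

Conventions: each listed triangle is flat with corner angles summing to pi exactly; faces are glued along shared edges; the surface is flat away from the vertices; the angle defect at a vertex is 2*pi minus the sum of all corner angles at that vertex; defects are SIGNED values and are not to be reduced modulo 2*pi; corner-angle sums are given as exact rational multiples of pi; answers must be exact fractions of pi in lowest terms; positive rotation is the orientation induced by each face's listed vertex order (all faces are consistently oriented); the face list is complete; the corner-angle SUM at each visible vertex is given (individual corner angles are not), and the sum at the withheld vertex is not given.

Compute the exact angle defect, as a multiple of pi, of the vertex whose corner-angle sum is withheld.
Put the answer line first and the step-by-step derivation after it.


Answer: defect(P2) = -pi/4

V = 7, E = 21, F = 14; chi = V - E + F = 0
Gauss-Bonnet: total defect = 2*pi*chi = 0; visible defects sum to pi/4


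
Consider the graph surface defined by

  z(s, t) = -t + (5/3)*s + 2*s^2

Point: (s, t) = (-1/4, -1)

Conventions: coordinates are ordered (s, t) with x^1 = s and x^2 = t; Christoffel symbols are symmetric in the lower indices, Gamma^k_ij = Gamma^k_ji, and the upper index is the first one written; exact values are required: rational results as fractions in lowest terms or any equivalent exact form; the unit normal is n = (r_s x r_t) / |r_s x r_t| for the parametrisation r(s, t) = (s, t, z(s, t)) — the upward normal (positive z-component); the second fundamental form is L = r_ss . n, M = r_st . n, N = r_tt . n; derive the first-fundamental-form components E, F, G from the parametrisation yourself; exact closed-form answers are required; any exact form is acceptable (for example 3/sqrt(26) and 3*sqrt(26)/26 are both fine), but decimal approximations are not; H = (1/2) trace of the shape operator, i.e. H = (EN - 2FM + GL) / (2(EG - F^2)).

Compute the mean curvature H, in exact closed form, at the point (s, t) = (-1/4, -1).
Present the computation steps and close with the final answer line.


z_s = 2/3, z_t = -1, z_ss = 4, z_st = 0, z_tt = 0
E = 13/9, F = -2/3, G = 2; answer radicand W^2 = 22/9
unnormalised second-form numerators: l = 4, m = 0, n = 0; L = l/sqrt(22/9), and similarly M = m/sqrt(W^2), N = n/sqrt(W^2)
H = (E*n - 2*F*m + G*l) / (2*(EG - F^2)*sqrt(W^2)); E*n - 2*F*m + G*l = 8, EG - F^2 = 22/9, so H = (18/11)/sqrt(22/9)

Answer: H = 27*sqrt(22)/121


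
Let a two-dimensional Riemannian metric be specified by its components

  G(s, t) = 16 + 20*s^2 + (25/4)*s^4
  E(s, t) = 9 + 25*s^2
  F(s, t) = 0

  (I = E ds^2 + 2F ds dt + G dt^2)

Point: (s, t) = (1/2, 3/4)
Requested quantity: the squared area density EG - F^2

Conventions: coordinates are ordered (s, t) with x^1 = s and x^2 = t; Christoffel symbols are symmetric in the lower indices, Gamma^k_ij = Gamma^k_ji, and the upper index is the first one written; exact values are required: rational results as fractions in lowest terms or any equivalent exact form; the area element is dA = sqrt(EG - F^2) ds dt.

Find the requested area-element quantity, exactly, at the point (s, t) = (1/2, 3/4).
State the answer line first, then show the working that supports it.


Answer: EG - F^2 = 83509/256

E = 61/4, F = 0, G = 1369/64; EG - F^2 = 83509/256


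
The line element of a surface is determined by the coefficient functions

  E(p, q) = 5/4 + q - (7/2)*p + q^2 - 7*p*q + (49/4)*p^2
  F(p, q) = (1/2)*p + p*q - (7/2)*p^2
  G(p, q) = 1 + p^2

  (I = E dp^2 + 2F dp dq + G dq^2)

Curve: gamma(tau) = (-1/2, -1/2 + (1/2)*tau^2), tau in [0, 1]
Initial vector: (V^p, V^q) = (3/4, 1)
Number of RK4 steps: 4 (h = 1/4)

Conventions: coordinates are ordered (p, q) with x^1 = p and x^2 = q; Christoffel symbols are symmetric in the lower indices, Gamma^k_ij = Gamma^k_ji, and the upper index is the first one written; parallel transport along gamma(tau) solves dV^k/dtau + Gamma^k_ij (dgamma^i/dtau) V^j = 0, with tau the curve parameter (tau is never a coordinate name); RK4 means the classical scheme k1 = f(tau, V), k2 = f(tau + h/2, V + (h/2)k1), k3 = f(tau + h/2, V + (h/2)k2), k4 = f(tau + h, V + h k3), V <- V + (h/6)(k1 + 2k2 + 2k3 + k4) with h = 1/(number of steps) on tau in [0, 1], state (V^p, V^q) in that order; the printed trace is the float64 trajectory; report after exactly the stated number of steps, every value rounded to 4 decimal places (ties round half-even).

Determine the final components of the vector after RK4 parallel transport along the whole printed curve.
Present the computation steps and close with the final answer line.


gamma'(tau) = (0, tau); f(tau, V)^k = -Gamma^k_ij(gamma(tau)) gamma'^i(tau) V^j; h = 1/4; intermediate values shown to 6 dp
curve data and Christoffel symbols at the stage parameters:
  tau = 0.000000: gamma = (-0.500000, -0.500000), gamma' = (0.000000, 0.000000); Gamma_ppp = -1.420290, Gamma_ppq = 0.405797, Gamma_pqq = 0.000000, Gamma_qpp = 0.405797, Gamma_qpq = -0.115942, Gamma_qqq = 0.000000
  tau = 0.125000: gamma = (-0.500000, -0.492188), gamma' = (0.000000, 0.125000); Gamma_ppp = -1.417622, Gamma_ppq = 0.405035, Gamma_pqq = 0.000000, Gamma_qpp = 0.403235, Gamma_qpq = -0.115210, Gamma_qqq = 0.000000
  tau = 0.250000: gamma = (-0.500000, -0.468750), gamma' = (0.000000, 0.250000); Gamma_ppp = -1.409583, Gamma_ppq = 0.402738, Gamma_pqq = 0.000000, Gamma_qpp = 0.395672, Gamma_qpq = -0.113049, Gamma_qqq = 0.000000
  tau = 0.375000: gamma = (-0.500000, -0.429688), gamma' = (0.000000, 0.375000); Gamma_ppp = -1.396087, Gamma_ppq = 0.398882, Gamma_pqq = 0.000000, Gamma_qpp = 0.383474, Gamma_qpq = -0.109564, Gamma_qqq = 0.000000
  tau = 0.500000: gamma = (-0.500000, -0.375000), gamma' = (0.000000, 0.500000); Gamma_ppp = -1.377049, Gamma_ppq = 0.393443, Gamma_pqq = 0.000000, Gamma_qpp = 0.367213, Gamma_qpq = -0.104918, Gamma_qqq = 0.000000
  tau = 0.625000: gamma = (-0.500000, -0.304688), gamma' = (0.000000, 0.625000); Gamma_ppp = -1.352457, Gamma_ppq = 0.386416, Gamma_pqq = 0.000000, Gamma_qpp = 0.347619, Gamma_qpq = -0.099320, Gamma_qqq = 0.000000
  tau = 0.750000: gamma = (-0.500000, -0.218750), gamma' = (0.000000, 0.750000); Gamma_ppp = -1.322434, Gamma_ppq = 0.377838, Gamma_pqq = 0.000000, Gamma_qpp = 0.325522, Gamma_qpq = -0.093006, Gamma_qqq = 0.000000
  tau = 0.875000: gamma = (-0.500000, -0.117188), gamma' = (0.000000, 0.875000); Gamma_ppp = -1.287289, Gamma_ppq = 0.367797, Gamma_pqq = 0.000000, Gamma_qpp = 0.301782, Gamma_qpq = -0.086223, Gamma_qqq = 0.000000
  tau = 1.000000: gamma = (-0.500000, 0.000000), gamma' = (0.000000, 1.000000); Gamma_ppp = -1.247525, Gamma_ppq = 0.356436, Gamma_pqq = 0.000000, Gamma_qpp = 0.277228, Gamma_qpq = -0.079208, Gamma_qqq = 0.000000
step 0: V^p = 0.7500, V^q = 1.0000
step 1: k1 = (0.000000, 0.000000), k2 = (-0.037972, 0.010801), k3 = (-0.037732, 0.010733), k4 = (-0.074564, 0.020930); V <- V + (h/6)(k1 + 2k2 + 2k3 + k4): V^p = 0.7406, V^q = 1.0027
step 2: k1 = (-0.074565, 0.020931), k2 = (-0.109383, 0.030045), k3 = (-0.108732, 0.029866), k4 = (-0.140341, 0.037424); V <- V + (h/6)(k1 + 2k2 + 2k3 + k4): V^p = 0.7135, V^q = 1.0101
step 3: k1 = (-0.140352, 0.037427), k2 = (-0.168069, 0.043199), k3 = (-0.167233, 0.042983), k4 = (-0.190330, 0.046850); V <- V + (h/6)(k1 + 2k2 + 2k3 + k4): V^p = 0.6717, V^q = 1.0208
step 4: k1 = (-0.190355, 0.046857), k2 = (-0.208521, 0.048884), k3 = (-0.207790, 0.048713), k4 = (-0.220914, 0.049092); V <- V + (h/6)(k1 + 2k2 + 2k3 + k4): V^p = 0.6199, V^q = 1.0329

Answer: V^p = 0.6199, V^q = 1.0329
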